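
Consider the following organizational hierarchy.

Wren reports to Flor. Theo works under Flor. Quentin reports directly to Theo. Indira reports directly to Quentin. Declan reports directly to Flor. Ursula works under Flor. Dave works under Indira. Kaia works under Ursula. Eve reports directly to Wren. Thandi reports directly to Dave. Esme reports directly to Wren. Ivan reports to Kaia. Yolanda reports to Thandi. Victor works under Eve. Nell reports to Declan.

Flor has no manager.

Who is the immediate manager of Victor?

Victor reports directly to Eve.

Eve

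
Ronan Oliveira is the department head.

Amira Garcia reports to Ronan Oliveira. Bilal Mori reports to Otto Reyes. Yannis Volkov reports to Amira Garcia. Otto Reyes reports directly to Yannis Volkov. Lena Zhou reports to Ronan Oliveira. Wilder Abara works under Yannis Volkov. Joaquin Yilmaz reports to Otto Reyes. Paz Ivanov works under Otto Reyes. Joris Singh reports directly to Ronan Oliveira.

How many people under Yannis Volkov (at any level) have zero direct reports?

4

The people in Yannis Volkov's organization with no one reporting to them are Wilder Abara, Joaquin Yilmaz, Paz Ivanov, Bilal Mori. That is 4.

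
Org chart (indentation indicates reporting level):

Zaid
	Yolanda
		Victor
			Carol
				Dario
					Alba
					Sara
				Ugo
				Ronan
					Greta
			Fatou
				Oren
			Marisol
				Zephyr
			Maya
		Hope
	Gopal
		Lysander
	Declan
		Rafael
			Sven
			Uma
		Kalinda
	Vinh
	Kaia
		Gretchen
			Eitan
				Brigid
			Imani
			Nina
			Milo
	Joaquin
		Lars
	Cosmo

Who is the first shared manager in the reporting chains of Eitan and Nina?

Gretchen

Eitan's chain of managers is Gretchen, Kaia, Zaid. Nina's chain of managers is Gretchen, Kaia, Zaid. The first manager that appears in both chains is Gretchen.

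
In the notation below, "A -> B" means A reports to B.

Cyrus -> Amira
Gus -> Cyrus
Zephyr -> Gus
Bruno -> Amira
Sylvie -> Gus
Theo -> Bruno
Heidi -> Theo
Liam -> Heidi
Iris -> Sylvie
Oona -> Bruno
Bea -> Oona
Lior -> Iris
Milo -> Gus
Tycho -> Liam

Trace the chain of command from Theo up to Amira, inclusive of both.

Theo reports to Bruno. Bruno reports to Amira. Amira is at the top.

Theo -> Bruno -> Amira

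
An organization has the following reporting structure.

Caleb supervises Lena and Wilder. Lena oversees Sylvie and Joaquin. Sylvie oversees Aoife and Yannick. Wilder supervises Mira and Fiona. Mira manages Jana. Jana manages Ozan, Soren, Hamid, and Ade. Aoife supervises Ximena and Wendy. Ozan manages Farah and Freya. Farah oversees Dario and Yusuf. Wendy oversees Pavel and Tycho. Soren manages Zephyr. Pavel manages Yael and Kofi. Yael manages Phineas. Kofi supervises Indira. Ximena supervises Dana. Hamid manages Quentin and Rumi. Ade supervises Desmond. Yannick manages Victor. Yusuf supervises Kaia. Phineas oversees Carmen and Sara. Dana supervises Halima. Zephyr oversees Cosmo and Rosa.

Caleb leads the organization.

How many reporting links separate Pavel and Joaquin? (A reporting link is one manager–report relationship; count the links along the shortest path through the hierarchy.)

5

Pavel is 4 levels below Lena, and Joaquin is 1 level below Lena (their lowest common manager). The shortest path runs up from Pavel to Lena and back down to Joaquin: 4 + 1 = 5 links.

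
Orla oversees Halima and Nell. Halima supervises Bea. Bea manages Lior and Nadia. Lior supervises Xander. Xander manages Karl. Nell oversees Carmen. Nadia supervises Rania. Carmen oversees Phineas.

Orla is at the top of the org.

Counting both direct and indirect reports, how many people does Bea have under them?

5

Bea directly manages Lior, Nadia. Under Lior: Xander, Karl (2). Under Nadia: Rania (1). So Bea's organization is 2 direct reports plus everyone under them: 3 + 2 = 5.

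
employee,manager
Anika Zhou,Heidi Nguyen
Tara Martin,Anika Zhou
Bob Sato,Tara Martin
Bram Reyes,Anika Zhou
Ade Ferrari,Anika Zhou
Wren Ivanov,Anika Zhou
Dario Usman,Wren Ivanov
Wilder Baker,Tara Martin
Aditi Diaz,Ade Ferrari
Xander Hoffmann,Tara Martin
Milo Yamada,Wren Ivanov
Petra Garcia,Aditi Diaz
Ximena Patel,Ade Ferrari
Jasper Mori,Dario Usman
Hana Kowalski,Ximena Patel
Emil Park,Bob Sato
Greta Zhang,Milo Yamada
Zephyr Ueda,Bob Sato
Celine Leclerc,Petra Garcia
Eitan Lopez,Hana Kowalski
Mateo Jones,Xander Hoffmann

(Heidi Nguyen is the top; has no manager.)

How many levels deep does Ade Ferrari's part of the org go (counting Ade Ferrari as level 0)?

3

The longest chain under Ade Ferrari runs Ade Ferrari → Ximena Patel → Hana Kowalski → Eitan Lopez, which is 3 levels below Ade Ferrari.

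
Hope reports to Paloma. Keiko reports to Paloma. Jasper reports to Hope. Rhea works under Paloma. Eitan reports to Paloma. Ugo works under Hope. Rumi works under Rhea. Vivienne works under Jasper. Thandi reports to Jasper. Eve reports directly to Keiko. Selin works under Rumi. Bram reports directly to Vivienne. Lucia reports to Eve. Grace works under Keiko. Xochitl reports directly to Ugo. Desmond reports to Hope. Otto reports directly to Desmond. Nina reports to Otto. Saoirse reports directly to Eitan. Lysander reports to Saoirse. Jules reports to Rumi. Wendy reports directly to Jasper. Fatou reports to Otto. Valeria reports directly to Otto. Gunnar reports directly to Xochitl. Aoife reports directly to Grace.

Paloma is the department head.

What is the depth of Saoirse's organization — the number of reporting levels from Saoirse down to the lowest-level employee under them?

1

The longest chain under Saoirse runs Saoirse → Lysander, which is 1 level below Saoirse.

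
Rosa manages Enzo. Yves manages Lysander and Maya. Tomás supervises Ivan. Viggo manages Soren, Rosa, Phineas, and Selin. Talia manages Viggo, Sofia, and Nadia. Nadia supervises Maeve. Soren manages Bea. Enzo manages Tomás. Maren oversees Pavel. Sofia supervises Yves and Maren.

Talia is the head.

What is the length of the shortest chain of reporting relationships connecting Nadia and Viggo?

Nadia is 1 level below Talia, and Viggo is 1 level below Talia (their lowest common manager). The shortest path runs up from Nadia to Talia and back down to Viggo: 1 + 1 = 2 links.

2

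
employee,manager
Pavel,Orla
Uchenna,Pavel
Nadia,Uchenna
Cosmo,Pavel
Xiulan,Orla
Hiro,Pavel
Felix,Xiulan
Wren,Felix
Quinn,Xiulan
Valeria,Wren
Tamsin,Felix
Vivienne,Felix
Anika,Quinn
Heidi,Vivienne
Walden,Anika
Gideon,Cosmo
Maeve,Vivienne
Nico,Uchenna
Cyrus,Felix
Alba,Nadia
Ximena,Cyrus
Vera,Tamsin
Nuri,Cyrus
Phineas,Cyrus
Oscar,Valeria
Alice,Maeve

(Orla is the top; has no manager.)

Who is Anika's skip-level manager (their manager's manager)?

Xiulan

Anika reports to Quinn, and Quinn reports to Xiulan. So Anika's skip-level manager is Xiulan.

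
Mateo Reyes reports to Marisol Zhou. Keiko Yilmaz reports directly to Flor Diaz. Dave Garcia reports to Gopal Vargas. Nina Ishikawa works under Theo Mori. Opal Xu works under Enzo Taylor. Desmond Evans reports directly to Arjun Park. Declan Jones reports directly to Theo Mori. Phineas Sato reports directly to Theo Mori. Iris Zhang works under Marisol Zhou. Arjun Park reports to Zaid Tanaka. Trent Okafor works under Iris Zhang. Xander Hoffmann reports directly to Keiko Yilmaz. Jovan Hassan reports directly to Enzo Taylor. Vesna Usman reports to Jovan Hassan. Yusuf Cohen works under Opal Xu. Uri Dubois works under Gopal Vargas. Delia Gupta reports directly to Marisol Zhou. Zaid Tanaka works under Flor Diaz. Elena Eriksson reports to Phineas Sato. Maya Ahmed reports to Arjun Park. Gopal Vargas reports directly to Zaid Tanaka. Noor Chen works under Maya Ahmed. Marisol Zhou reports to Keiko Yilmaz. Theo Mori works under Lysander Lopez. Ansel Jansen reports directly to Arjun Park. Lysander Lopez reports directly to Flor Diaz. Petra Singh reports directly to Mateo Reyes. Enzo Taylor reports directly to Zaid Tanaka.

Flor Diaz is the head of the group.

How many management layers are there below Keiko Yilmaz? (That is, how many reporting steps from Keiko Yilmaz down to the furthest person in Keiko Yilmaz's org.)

The longest chain under Keiko Yilmaz runs Keiko Yilmaz → Marisol Zhou → Iris Zhang → Trent Okafor, which is 3 levels below Keiko Yilmaz.

3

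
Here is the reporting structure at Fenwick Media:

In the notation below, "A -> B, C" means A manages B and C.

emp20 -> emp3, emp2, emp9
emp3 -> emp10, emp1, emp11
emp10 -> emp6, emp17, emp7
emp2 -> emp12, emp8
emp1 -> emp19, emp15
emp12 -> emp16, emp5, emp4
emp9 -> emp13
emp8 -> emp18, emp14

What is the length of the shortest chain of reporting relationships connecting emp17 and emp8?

emp17 is 3 levels below emp20, and emp8 is 2 levels below emp20 (their lowest common manager). The shortest path runs up from emp17 to emp20 and back down to emp8: 3 + 2 = 5 links.

5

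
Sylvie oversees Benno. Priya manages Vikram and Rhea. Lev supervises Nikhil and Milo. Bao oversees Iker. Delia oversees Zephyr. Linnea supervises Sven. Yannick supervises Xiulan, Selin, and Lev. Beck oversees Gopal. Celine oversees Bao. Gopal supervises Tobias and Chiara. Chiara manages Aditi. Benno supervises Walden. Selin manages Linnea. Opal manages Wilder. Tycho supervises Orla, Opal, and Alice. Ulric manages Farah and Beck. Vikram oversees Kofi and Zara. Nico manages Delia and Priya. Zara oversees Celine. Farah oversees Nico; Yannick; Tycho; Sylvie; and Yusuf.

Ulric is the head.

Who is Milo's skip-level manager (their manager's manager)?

Milo reports to Lev, and Lev reports to Yannick. So Milo's skip-level manager is Yannick.

Yannick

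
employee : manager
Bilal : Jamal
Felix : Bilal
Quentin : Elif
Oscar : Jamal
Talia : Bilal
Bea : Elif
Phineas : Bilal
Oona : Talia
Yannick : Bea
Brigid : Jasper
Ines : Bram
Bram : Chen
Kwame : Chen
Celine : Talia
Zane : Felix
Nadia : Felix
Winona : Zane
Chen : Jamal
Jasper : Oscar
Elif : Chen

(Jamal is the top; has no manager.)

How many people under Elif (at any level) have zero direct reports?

2

The people in Elif's organization with no one reporting to them are Yannick, Quentin. That is 2.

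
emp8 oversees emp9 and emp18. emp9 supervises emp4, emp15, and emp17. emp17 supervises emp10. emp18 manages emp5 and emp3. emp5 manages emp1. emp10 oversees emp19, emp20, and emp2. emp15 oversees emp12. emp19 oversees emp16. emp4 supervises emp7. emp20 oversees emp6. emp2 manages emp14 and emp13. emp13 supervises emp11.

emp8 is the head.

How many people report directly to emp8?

2

emp8 directly manages emp9, emp18. That is 2 direct reports.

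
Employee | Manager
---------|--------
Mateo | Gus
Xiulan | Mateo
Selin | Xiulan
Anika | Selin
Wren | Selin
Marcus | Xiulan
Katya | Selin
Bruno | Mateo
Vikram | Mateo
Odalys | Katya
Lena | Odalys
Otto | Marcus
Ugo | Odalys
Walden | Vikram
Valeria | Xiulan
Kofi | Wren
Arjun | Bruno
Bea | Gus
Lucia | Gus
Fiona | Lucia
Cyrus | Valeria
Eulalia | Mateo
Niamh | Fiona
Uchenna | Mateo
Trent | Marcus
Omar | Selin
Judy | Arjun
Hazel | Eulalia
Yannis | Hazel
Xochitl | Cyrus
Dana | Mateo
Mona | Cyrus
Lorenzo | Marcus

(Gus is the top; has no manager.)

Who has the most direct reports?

Direct-report counts: Gus has 3; Lucia has 1; Fiona has 1; Mateo has 6; Eulalia has 1; Hazel has 1; Vikram has 1; Bruno has 1; Arjun has 1; Xiulan has 3; Valeria has 1; Cyrus has 2; Marcus has 3; Selin has 4; Katya has 1; Odalys has 2; Wren has 1. The largest is 6, held by Mateo.

Mateo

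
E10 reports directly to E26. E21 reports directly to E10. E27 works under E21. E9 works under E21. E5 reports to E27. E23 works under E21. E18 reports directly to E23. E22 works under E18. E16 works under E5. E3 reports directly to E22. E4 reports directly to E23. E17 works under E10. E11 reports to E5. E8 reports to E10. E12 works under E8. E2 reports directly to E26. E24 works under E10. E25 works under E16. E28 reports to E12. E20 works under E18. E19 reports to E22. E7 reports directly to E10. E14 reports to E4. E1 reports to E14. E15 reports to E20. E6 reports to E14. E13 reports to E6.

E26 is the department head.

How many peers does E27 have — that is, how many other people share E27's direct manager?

E27 reports to E21. E21's other direct reports are E9, E23 — 2 peers.

2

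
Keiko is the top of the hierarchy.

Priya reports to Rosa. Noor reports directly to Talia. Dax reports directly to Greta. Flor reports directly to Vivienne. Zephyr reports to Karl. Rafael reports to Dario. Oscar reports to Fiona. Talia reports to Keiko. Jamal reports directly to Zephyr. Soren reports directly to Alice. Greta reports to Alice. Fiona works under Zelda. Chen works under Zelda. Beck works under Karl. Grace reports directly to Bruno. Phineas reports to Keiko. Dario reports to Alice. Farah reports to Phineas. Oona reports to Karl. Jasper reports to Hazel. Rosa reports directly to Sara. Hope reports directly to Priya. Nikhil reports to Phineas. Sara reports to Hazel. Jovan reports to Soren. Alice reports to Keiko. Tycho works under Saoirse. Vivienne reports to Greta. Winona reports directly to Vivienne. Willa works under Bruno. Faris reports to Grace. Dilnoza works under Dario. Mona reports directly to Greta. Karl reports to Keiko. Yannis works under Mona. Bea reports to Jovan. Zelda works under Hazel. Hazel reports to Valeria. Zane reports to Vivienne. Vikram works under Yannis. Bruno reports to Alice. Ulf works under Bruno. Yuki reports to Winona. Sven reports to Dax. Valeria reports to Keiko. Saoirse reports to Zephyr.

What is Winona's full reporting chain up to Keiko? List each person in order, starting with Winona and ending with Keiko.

Winona reports to Vivienne. Vivienne reports to Greta. Greta reports to Alice. Alice reports to Keiko. Keiko is at the top.

Winona -> Vivienne -> Greta -> Alice -> Keiko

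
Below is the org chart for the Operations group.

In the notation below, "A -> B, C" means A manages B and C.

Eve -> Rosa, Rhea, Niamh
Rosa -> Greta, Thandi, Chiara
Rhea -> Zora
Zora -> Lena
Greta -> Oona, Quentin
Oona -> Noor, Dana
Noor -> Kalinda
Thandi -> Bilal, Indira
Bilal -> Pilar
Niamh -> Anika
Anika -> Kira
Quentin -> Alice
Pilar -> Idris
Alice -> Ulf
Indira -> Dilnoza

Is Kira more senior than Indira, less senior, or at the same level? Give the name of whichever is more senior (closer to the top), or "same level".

same level

Both Kira and Indira are 3 levels below Eve.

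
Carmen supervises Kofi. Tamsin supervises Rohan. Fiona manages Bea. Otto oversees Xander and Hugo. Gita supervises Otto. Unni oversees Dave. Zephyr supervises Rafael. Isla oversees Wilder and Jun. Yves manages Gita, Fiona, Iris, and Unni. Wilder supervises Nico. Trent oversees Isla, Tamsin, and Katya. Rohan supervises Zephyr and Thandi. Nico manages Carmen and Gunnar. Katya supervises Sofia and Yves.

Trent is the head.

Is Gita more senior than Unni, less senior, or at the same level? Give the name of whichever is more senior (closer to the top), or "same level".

same level

Both Gita and Unni are 3 levels below Trent.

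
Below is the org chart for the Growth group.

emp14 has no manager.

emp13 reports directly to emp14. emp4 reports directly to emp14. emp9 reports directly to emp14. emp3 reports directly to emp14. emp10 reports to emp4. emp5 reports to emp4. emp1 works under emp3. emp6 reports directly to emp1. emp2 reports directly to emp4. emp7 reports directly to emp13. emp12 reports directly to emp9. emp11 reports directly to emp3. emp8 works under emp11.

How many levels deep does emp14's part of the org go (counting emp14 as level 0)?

The longest chain under emp14 runs emp14 → emp3 → emp11 → emp8, which is 3 levels below emp14.

3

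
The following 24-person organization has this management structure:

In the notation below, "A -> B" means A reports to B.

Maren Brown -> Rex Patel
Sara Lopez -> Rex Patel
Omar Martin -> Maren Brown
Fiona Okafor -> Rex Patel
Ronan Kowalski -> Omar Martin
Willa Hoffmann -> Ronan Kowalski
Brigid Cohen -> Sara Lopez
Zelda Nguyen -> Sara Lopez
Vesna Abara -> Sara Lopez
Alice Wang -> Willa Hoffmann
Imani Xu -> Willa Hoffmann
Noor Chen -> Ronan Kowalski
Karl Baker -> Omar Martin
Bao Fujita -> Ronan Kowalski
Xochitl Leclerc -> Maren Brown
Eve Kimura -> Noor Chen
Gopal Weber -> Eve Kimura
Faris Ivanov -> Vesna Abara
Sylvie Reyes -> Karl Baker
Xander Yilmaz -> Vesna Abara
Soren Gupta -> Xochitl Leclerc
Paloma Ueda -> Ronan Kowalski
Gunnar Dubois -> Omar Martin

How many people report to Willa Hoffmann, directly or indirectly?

Willa Hoffmann directly manages Alice Wang, Imani Xu. Alice Wang has no reports. Imani Xu has no reports. So Willa Hoffmann's organization is 2 direct reports plus everyone under them: 1 + 1 = 2.

2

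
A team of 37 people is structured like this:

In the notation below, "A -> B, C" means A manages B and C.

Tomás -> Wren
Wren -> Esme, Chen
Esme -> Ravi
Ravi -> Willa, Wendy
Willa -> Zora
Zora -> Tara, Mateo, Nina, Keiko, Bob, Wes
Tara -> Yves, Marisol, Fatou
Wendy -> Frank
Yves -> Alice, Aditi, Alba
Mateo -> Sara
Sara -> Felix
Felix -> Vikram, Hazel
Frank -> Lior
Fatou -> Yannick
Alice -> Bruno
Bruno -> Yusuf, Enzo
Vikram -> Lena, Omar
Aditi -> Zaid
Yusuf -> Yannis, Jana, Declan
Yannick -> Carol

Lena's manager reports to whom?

Lena reports to Vikram, and Vikram reports to Felix. So Lena's skip-level manager is Felix.

Felix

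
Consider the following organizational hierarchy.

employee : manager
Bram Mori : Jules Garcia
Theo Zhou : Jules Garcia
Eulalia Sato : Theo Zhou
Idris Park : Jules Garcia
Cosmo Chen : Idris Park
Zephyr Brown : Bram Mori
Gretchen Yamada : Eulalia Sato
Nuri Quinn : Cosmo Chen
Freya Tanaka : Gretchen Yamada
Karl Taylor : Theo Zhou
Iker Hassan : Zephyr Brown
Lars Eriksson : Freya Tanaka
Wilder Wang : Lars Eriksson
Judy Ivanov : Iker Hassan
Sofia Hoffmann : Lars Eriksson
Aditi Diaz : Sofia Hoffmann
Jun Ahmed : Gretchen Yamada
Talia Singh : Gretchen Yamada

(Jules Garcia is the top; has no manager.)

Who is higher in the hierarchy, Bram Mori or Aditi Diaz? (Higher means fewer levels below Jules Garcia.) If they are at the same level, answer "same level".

Bram Mori

Bram Mori is 1 level below Jules Garcia; Aditi Diaz is 7. Bram Mori is higher.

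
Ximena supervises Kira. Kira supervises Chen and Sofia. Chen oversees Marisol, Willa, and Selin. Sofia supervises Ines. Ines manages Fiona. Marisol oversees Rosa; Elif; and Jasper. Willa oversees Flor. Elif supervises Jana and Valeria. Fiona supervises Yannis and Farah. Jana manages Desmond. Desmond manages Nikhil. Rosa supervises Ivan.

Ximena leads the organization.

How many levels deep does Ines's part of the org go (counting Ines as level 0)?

The longest chain under Ines runs Ines → Fiona → Farah, which is 2 levels below Ines.

2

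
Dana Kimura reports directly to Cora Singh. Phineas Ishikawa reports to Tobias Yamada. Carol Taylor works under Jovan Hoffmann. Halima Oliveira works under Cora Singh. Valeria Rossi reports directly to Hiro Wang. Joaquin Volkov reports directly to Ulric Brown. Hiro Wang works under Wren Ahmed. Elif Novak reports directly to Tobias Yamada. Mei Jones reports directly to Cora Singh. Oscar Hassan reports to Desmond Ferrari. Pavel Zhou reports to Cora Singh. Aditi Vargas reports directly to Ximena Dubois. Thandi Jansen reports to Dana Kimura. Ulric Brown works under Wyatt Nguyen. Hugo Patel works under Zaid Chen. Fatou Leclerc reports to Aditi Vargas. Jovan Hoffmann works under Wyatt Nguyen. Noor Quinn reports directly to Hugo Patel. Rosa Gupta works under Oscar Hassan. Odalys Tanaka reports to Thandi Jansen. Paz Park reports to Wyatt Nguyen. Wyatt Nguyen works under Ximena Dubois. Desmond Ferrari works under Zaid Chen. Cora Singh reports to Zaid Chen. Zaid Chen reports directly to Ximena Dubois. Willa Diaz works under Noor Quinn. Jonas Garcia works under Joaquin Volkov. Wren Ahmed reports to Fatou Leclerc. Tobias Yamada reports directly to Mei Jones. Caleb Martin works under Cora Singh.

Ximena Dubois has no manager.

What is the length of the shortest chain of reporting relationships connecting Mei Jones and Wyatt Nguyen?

4

Mei Jones is 3 levels below Ximena Dubois, and Wyatt Nguyen is 1 level below Ximena Dubois (their lowest common manager). The shortest path runs up from Mei Jones to Ximena Dubois and back down to Wyatt Nguyen: 3 + 1 = 4 links.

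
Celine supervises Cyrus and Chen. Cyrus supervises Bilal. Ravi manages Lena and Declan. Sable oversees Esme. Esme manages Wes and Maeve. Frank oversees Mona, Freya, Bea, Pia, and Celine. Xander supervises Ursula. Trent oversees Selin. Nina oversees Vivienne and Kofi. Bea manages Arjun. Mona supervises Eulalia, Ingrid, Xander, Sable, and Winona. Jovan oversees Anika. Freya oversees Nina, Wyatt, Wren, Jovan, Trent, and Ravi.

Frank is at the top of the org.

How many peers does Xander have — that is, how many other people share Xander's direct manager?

4

Xander reports to Mona. Mona's other direct reports are Eulalia, Ingrid, Sable, Winona — 4 peers.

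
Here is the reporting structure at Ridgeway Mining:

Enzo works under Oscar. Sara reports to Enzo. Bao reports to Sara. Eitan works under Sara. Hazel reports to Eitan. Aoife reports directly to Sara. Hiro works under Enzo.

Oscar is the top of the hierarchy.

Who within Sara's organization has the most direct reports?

Direct-report counts within Sara's organization: Sara has 3; Eitan has 1. The largest is 3, held by Sara.

Sara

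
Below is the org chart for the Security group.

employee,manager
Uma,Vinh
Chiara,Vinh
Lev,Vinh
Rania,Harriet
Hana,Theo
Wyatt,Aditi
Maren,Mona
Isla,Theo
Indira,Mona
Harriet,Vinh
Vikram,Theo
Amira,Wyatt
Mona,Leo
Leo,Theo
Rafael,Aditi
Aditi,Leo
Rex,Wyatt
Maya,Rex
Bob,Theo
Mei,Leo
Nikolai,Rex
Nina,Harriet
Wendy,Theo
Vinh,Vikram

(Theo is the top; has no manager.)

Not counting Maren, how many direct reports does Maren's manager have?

Maren reports to Mona. Mona's other direct reports are Indira — 1 peer.

1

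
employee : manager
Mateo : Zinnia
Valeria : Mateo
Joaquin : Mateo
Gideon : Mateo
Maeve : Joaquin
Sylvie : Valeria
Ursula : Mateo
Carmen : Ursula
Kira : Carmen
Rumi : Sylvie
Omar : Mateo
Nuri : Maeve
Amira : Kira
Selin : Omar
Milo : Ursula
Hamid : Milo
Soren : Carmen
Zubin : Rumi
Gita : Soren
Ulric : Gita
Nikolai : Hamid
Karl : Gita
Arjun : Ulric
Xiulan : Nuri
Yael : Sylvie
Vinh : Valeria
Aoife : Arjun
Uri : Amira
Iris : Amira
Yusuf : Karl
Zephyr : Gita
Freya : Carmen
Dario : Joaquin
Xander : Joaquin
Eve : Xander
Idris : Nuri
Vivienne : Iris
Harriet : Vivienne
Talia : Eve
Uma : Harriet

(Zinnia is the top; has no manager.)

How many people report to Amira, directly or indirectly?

Amira directly manages Uri, Iris. Uri has no reports. Under Iris: Vivienne, Harriet, Uma (3). So Amira's organization is 2 direct reports plus everyone under them: 1 + 4 = 5.

5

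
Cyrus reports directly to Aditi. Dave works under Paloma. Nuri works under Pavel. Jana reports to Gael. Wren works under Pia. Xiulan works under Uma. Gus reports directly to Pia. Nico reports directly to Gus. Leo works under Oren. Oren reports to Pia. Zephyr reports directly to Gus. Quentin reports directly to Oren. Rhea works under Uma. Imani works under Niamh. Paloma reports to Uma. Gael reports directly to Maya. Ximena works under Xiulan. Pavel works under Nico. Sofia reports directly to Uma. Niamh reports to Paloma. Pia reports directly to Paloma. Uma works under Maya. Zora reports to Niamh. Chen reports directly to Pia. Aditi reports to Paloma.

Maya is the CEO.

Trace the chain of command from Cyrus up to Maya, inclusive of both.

Cyrus reports to Aditi. Aditi reports to Paloma. Paloma reports to Uma. Uma reports to Maya. Maya is at the top.

Cyrus -> Aditi -> Paloma -> Uma -> Maya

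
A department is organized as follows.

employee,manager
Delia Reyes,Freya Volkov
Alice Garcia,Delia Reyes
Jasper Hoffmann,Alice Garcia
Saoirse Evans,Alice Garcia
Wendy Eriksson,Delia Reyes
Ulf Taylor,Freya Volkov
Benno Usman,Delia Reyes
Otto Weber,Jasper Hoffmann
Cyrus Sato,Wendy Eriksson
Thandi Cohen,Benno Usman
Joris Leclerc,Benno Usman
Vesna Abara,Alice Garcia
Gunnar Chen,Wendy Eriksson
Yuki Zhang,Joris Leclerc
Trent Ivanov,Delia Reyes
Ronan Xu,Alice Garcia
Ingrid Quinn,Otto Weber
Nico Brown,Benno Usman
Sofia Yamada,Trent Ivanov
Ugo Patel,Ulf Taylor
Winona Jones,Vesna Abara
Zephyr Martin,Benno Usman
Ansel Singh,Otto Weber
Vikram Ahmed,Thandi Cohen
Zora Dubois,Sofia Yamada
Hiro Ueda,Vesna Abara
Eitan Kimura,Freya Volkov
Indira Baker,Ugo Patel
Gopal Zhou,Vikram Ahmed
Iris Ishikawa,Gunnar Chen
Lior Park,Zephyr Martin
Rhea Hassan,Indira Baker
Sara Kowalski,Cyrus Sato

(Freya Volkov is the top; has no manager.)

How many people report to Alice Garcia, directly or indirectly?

Alice Garcia directly manages Jasper Hoffmann, Saoirse Evans, Vesna Abara, Ronan Xu. Under Jasper Hoffmann: Otto Weber, Ansel Singh, Ingrid Quinn (3). Saoirse Evans has no reports. Under Vesna Abara: Hiro Ueda, Winona Jones (2). Ronan Xu has no reports. So Alice Garcia's organization is 4 direct reports plus everyone under them: 4 + 1 + 3 + 1 = 9.

9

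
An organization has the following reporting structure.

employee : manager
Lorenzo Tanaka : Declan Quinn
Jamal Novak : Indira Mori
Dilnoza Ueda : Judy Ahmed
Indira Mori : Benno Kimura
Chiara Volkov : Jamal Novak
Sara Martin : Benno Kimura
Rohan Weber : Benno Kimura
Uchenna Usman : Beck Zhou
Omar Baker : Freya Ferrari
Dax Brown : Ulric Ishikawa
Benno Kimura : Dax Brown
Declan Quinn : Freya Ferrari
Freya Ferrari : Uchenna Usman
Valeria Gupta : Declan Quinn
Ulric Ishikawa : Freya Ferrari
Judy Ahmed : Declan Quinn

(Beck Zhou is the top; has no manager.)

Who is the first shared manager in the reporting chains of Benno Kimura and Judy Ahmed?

Freya Ferrari

Benno Kimura's chain of managers is Dax Brown, Ulric Ishikawa, Freya Ferrari, Uchenna Usman, Beck Zhou. Judy Ahmed's chain of managers is Declan Quinn, Freya Ferrari, Uchenna Usman, Beck Zhou. The first manager that appears in both chains is Freya Ferrari.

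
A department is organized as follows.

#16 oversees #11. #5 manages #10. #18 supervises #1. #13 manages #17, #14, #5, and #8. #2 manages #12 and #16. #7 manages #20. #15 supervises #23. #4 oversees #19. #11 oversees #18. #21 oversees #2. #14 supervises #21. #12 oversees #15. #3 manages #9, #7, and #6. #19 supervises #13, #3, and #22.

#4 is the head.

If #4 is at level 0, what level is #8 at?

Chain from #8 up to #4: #8 → #13 → #19 → #4. That is 3 steps up, so #8 is 3 levels below #4.

3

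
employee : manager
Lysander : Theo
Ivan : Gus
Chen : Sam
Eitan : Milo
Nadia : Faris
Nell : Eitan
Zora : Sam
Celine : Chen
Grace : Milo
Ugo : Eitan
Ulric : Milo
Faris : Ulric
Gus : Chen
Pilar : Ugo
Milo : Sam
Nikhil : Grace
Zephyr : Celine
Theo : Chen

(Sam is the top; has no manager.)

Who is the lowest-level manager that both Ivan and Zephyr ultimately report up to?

Chen

Ivan's chain of managers is Gus, Chen, Sam. Zephyr's chain of managers is Celine, Chen, Sam. The first manager that appears in both chains is Chen.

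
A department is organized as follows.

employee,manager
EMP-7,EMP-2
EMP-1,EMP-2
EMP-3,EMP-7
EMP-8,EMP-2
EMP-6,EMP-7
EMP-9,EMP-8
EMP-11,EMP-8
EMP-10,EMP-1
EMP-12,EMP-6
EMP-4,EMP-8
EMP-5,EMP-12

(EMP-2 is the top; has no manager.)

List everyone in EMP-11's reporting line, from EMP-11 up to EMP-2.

EMP-11 reports to EMP-8. EMP-8 reports to EMP-2. EMP-2 is at the top.

EMP-11 -> EMP-8 -> EMP-2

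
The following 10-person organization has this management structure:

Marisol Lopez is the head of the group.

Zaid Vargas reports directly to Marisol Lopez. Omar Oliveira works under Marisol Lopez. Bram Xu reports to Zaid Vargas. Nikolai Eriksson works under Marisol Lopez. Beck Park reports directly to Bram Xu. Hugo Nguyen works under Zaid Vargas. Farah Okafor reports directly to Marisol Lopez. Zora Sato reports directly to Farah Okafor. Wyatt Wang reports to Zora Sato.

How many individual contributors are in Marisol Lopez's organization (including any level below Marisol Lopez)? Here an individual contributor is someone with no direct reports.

The people in Marisol Lopez's organization with no one reporting to them are Wyatt Wang, Nikolai Eriksson, Omar Oliveira, Hugo Nguyen, Beck Park. That is 5.

5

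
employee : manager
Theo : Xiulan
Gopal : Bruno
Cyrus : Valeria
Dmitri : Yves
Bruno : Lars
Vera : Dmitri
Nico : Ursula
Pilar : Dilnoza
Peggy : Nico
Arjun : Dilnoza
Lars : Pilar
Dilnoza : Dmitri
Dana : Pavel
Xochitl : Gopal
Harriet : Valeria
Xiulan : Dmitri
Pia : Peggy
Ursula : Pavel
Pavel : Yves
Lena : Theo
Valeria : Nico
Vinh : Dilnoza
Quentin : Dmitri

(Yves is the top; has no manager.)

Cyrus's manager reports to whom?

Cyrus reports to Valeria, and Valeria reports to Nico. So Cyrus's skip-level manager is Nico.

Nico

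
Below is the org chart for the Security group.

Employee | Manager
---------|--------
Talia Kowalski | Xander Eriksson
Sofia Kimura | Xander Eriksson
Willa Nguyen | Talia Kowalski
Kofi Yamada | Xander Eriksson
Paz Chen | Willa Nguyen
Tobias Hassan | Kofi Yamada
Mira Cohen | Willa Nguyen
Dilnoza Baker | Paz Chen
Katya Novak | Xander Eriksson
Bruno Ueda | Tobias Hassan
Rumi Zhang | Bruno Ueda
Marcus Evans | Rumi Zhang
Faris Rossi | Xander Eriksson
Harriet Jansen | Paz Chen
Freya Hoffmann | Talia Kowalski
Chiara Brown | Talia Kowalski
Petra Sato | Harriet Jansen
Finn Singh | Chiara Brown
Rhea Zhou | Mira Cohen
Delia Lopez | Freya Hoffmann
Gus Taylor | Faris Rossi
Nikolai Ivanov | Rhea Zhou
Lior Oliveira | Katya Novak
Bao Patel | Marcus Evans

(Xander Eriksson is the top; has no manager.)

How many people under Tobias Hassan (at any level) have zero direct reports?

The only person in Tobias Hassan's organization with no one reporting to them is Bao Patel. That is 1.

1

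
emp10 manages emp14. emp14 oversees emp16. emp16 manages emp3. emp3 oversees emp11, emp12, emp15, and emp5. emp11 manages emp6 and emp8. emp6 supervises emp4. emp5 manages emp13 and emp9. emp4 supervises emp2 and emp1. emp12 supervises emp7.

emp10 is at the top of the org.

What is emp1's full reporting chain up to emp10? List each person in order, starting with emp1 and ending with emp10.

emp1 reports to emp4. emp4 reports to emp6. emp6 reports to emp11. emp11 reports to emp3. emp3 reports to emp16. emp16 reports to emp14. emp14 reports to emp10. emp10 is at the top.

emp1 -> emp4 -> emp6 -> emp11 -> emp3 -> emp16 -> emp14 -> emp10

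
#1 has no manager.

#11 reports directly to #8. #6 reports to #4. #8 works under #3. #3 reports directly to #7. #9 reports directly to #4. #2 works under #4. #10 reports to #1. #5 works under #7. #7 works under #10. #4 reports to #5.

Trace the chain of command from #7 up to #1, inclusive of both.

#7 reports to #10. #10 reports to #1. #1 is at the top.

#7 -> #10 -> #1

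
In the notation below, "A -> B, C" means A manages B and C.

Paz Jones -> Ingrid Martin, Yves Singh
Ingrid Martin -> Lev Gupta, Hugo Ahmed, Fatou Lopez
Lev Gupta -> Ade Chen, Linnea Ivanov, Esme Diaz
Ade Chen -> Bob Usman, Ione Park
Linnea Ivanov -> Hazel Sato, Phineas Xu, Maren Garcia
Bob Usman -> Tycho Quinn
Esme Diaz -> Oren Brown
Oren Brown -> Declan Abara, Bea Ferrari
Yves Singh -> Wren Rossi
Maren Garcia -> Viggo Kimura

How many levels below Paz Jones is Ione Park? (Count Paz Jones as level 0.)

4

Chain from Ione Park up to Paz Jones: Ione Park → Ade Chen → Lev Gupta → Ingrid Martin → Paz Jones. That is 4 steps up, so Ione Park is 4 levels below Paz Jones.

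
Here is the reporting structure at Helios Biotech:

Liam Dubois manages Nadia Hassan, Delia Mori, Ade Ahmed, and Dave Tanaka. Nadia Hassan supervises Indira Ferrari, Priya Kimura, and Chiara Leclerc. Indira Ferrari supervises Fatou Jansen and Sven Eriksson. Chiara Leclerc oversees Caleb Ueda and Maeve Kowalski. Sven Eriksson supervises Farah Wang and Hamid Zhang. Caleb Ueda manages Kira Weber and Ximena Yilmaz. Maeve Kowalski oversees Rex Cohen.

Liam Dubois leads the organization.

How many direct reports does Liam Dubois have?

Liam Dubois directly manages Nadia Hassan, Delia Mori, Ade Ahmed, Dave Tanaka. That is 4 direct reports.

4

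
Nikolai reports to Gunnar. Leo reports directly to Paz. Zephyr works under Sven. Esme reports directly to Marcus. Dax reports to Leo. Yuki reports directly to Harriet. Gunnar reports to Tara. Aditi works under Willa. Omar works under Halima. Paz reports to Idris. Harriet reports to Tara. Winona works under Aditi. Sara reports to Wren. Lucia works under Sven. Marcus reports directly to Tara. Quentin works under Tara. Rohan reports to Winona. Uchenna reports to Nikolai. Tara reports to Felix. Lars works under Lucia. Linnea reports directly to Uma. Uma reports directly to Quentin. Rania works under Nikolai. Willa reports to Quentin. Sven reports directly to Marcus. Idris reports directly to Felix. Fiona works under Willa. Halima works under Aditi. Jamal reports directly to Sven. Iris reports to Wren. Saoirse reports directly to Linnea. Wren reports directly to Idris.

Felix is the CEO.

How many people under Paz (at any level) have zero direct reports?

1

The only person in Paz's organization with no one reporting to them is Dax. That is 1.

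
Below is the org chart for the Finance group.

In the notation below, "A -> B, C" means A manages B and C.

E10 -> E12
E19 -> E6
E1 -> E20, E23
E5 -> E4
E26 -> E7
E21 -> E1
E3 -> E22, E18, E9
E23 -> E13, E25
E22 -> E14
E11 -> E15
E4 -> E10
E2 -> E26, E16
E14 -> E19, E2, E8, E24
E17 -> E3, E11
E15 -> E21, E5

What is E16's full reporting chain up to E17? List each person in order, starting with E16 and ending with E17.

E16 -> E2 -> E14 -> E22 -> E3 -> E17

E16 reports to E2. E2 reports to E14. E14 reports to E22. E22 reports to E3. E3 reports to E17. E17 is at the top.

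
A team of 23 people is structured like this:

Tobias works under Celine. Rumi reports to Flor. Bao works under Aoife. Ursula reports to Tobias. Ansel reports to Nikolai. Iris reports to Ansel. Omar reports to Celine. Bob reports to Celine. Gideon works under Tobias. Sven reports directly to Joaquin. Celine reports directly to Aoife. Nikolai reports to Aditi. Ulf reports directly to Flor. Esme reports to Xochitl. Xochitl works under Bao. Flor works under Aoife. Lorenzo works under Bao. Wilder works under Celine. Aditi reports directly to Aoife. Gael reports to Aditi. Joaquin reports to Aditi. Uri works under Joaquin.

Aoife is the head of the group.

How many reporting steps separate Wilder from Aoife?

Chain from Wilder up to Aoife: Wilder → Celine → Aoife. That is 2 steps up, so Wilder is 2 levels below Aoife.

2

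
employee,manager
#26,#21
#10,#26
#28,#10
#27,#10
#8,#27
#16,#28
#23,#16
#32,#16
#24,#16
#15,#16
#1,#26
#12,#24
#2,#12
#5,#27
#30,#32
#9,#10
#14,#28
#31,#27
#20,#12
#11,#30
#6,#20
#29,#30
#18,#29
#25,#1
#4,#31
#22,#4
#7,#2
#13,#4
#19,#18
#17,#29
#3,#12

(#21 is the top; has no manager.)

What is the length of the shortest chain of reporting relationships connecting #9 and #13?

#9 is 1 level below #10, and #13 is 4 levels below #10 (their lowest common manager). The shortest path runs up from #9 to #10 and back down to #13: 1 + 4 = 5 links.

5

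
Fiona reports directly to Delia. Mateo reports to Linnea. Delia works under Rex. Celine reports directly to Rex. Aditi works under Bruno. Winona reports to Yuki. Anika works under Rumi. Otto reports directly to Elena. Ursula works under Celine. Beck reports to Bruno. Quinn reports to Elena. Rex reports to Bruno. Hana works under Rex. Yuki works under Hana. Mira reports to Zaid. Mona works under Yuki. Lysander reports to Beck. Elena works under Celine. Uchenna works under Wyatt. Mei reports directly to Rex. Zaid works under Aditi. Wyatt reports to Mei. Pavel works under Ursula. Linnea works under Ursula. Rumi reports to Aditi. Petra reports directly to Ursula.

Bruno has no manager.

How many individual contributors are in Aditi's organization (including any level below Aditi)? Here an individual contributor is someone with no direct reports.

The people in Aditi's organization with no one reporting to them are Anika, Mira. That is 2.

2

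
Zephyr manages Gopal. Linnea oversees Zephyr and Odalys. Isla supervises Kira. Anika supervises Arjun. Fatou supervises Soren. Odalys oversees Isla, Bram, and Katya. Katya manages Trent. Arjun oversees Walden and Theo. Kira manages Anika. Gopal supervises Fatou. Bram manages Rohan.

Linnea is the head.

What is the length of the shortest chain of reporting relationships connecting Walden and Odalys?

5

Walden is in Odalys's organization: the chain from Walden up to Odalys is Walden → Arjun → Anika → Kira → Isla → Odalys, which is 5 links.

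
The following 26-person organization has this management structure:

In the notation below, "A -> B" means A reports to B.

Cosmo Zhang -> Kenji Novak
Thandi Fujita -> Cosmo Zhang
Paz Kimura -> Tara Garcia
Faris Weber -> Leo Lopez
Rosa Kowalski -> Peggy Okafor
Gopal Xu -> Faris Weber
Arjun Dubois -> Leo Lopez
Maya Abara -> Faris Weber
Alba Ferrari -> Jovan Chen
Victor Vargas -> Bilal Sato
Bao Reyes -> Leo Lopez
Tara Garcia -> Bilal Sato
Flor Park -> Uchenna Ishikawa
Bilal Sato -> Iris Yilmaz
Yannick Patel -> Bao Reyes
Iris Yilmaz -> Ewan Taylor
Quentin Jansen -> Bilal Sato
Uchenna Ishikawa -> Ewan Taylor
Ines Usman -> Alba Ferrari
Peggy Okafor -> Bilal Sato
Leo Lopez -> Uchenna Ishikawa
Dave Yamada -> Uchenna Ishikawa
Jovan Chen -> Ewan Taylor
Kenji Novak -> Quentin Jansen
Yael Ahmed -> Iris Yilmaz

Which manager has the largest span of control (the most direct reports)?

Direct-report counts: Ewan Taylor has 3; Jovan Chen has 1; Alba Ferrari has 1; Uchenna Ishikawa has 3; Leo Lopez has 3; Bao Reyes has 1; Faris Weber has 2; Iris Yilmaz has 2; Bilal Sato has 4; Tara Garcia has 1; Quentin Jansen has 1; Kenji Novak has 1; Cosmo Zhang has 1; Peggy Okafor has 1. The largest is 4, held by Bilal Sato.

Bilal Sato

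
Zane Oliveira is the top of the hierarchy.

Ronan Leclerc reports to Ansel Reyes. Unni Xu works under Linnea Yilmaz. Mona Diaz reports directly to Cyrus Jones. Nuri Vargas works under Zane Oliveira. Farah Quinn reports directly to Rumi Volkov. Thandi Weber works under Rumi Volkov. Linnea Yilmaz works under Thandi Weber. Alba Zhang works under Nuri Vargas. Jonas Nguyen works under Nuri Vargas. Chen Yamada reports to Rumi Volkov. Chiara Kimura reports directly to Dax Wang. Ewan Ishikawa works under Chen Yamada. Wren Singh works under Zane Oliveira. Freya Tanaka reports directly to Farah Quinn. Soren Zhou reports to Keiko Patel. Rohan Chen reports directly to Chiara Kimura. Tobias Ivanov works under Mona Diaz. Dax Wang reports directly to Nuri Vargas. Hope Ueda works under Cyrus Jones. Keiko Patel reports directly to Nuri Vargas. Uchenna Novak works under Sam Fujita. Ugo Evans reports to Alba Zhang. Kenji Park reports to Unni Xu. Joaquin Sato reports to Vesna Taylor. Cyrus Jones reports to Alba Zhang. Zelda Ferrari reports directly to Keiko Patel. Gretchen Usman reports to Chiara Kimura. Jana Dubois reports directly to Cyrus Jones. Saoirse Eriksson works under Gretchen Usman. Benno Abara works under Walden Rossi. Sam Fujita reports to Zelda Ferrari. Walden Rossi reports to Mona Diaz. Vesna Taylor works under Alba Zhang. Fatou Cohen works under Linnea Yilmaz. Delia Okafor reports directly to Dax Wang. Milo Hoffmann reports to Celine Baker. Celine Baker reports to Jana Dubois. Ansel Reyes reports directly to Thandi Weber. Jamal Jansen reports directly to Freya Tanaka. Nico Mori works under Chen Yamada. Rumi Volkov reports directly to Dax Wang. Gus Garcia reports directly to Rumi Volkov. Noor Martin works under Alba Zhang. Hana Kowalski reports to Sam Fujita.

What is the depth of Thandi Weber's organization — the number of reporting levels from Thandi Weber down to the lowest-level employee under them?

The longest chain under Thandi Weber runs Thandi Weber → Linnea Yilmaz → Unni Xu → Kenji Park, which is 3 levels below Thandi Weber.

3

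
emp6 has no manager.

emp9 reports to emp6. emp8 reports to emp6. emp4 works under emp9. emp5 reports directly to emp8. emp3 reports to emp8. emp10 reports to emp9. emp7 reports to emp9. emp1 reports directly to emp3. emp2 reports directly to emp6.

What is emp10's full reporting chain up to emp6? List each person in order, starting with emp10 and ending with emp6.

emp10 -> emp9 -> emp6

emp10 reports to emp9. emp9 reports to emp6. emp6 is at the top.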